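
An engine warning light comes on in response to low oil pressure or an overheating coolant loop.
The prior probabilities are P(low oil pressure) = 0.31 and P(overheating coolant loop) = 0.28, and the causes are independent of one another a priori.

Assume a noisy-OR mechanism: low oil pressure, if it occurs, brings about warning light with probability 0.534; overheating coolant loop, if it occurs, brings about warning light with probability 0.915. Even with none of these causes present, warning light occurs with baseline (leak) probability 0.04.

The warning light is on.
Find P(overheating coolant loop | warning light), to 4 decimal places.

Under noisy-OR, P(warning light | causes) = 1 − (1−0.04)·∏(1−qᵢ) over the active causes.
Sum P(warning light|·) weighted by the priors over the 4 (low oil pressure, overheating coolant loop) configurations:
  P(warning light) = 0.04·0.69·0.72 + 0.9184·0.69·0.28 + 0.55264·0.31·0.72 + 0.961974·0.31·0.28
        = 0.019872 + 0.177435 + 0.123349 + 0.083499 = 0.404155
Keeping only the overheating coolant loop-present terms gives 0.260934, so
  P(overheating coolant loop | warning light) = 0.260934 / 0.404155 ≈ 0.6456

P(overheating coolant loop | warning light) ≈ 0.6456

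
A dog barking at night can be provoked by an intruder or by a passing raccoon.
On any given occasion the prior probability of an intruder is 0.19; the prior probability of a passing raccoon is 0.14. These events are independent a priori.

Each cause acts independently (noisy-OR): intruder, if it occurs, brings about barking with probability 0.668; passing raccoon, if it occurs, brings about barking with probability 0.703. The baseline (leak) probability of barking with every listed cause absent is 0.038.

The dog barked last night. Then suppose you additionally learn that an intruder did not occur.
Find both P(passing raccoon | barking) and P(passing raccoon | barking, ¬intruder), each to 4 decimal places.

P(passing raccoon | barking) ≈ 0.4328; P(passing raccoon | barking, ¬intruder) ≈ 0.7537

Under noisy-OR, P(barking | causes) = 1 − (1−0.038)·∏(1−qᵢ) over the active causes.
Weight on passing raccoon=true, given the evidence: 0.081000 + 0.024077 = 0.105077
Normalizer over all consistent configurations: 0.038*0.81*0.86 + 0.714286*0.81*0.14 + 0.680616*0.19*0.86 + 0.905143*0.19*0.14 = 0.242761
P(passing raccoon | barking) = 0.105077/0.242761 ≈ 0.4328

Now condition on the additional information:
For the numerator, keep only passing raccoon=true terms: 0.714286·0.14 = 0.100000
The normalizing constant is 0.038·0.86 + 0.714286·0.14 = 0.132680
P(passing raccoon | barking, ¬intruder) = 0.100000/0.132680 ≈ 0.7537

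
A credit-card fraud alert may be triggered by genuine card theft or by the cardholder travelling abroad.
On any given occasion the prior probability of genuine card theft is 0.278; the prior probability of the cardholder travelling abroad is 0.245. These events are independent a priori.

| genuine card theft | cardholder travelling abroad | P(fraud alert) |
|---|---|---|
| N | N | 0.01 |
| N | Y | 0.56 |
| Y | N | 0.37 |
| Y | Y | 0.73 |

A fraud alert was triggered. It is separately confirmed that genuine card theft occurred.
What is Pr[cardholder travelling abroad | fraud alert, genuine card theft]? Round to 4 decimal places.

Enumerate both values of cardholder travelling abroad and weight by the priors:
  P(fraud alert | genuine card theft) = 0.37*0.755 + 0.73*0.245
        = 0.279350 + 0.178850 = 0.458200
Configurations with cardholder travelling abroad contribute 0.178850, so
  P(cardholder travelling abroad | fraud alert, genuine card theft) = 0.178850 / 0.458200 ≈ 0.3903

Pr[cardholder travelling abroad | fraud alert, genuine card theft] ≈ 0.3903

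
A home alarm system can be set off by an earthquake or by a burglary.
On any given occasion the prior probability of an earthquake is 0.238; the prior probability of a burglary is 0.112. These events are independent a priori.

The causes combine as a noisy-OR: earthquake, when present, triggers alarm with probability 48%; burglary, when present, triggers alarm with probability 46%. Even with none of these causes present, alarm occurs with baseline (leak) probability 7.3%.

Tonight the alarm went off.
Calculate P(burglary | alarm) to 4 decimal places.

P(burglary | alarm) ≈ 0.2818

Under noisy-OR, P(alarm | causes) = 1 − (1−0.073)·∏(1−qᵢ) over the active causes.
By total probability over the 4 (earthquake, burglary) configurations:
  P(alarm) = 0.073×0.762×0.888 + 0.49942×0.762×0.112 + 0.51796×0.238×0.888 + 0.739698×0.238×0.112
        = 0.049396 + 0.042623 + 0.109468 + 0.019717 = 0.221204
Configurations with burglary contribute 0.062340, so
  P(burglary | alarm) = 0.062340 / 0.221204 ≈ 0.2818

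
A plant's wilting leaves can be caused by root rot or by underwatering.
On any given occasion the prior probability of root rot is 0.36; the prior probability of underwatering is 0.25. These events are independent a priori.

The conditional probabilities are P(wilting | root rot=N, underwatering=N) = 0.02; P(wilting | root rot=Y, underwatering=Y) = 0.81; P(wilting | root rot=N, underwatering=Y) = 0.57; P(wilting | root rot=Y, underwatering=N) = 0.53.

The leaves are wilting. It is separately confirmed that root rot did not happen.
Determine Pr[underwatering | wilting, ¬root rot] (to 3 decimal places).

Sum P(wilting|·) weighted by the priors over both values of underwatering:
  P(wilting | ¬root rot) = 0.02×0.75 + 0.57×0.25
        = 0.015000 + 0.142500 = 0.157500
Keeping only the underwatering-present terms gives 0.142500, so
  P(underwatering | wilting, ¬root rot) = 0.142500 / 0.157500 ≈ 0.905

Pr[underwatering | wilting, ¬root rot] ≈ 0.905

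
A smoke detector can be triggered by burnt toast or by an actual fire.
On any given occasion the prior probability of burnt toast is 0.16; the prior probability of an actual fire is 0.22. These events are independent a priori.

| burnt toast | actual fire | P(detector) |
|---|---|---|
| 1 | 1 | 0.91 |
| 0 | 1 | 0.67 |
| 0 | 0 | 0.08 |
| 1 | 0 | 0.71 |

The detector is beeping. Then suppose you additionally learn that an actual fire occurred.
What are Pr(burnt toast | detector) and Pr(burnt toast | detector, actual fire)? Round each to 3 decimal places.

Pr(burnt toast | detector) ≈ 0.406; Pr(burnt toast | detector, actual fire) ≈ 0.206

Sum P(detector|·) weighted by the priors over the 4 (burnt toast, actual fire) configurations:
  P(detector) = 0.08*0.84*0.78 + 0.67*0.84*0.22 + 0.71*0.16*0.78 + 0.91*0.16*0.22
        = 0.052416 + 0.123816 + 0.088608 + 0.032032 = 0.296872
Keeping only the burnt toast-present terms gives 0.120640, so
  P(burnt toast | detector) = 0.120640 / 0.296872 ≈ 0.406

Now also conditioning on actual fire=true:
P(detector | actual fire) = 0.67*0.84 + 0.91*0.16 = 0.562800 + 0.145600 = 0.708400
Of this, 0.145600 comes from 0.91*0.16 (the burnt toast=true cases).
So P(burnt toast | detector, actual fire) = 0.145600/0.708400 ≈ 0.206.
This is intercausal reasoning (explaining away): once actual fire accounts for the detector, burnt toast becomes less likely.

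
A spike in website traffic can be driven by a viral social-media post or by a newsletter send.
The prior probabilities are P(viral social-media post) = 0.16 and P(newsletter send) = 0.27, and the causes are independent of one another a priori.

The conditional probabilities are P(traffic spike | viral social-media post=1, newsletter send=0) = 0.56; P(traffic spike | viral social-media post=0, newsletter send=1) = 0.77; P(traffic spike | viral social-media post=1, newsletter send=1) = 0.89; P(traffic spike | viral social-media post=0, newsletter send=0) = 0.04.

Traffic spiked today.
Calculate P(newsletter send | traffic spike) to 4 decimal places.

By total probability over the 4 (viral social-media post, newsletter send) configurations:
  P(traffic spike) = 0.04·0.84·0.73 + 0.77·0.84·0.27 + 0.56·0.16·0.73 + 0.89·0.16·0.27
        = 0.024528 + 0.174636 + 0.065408 + 0.038448 = 0.303020
The terms with newsletter send present sum to 0.213084, so
  P(newsletter send | traffic spike) = 0.213084 / 0.303020 ≈ 0.7032

P(newsletter send | traffic spike) ≈ 0.7032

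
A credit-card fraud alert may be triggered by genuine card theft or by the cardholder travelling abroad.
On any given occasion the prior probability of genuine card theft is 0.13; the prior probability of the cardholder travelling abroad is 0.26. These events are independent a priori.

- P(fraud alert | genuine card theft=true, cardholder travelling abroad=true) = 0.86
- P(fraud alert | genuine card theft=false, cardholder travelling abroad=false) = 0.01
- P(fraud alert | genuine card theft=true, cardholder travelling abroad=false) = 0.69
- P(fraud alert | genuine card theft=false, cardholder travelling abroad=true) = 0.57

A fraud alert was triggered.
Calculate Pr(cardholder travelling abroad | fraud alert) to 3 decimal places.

Weight on cardholder travelling abroad=true, given the evidence: 0.128934 + 0.029068 = 0.158002
The normalizing constant is 0.01·0.87·0.74 + 0.57·0.87·0.26 + 0.69·0.13·0.74 + 0.86·0.13·0.26 = 0.230818
P(cardholder travelling abroad | fraud alert) = 0.158002/0.230818 ≈ 0.685

Pr(cardholder travelling abroad | fraud alert) ≈ 0.685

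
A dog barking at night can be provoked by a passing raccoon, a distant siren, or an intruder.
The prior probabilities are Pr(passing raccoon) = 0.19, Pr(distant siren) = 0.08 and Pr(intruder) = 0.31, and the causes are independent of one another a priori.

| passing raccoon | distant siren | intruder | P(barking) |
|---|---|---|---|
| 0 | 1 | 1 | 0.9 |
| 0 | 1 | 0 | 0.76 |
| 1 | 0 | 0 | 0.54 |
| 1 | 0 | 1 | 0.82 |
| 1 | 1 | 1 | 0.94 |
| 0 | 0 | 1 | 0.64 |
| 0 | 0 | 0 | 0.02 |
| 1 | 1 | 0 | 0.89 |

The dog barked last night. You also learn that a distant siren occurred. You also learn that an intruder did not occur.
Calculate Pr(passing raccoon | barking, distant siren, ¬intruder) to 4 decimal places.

P(barking | distant siren, ¬intruder) = 0.76·0.81 + 0.89·0.19 = 0.615600 + 0.169100 = 0.784700
Of this, 0.169100 comes from 0.89·0.19 (the passing raccoon=true cases).
So P(passing raccoon | barking, distant siren, ¬intruder) = 0.169100/0.784700 ≈ 0.2155.

Pr(passing raccoon | barking, distant siren, ¬intruder) ≈ 0.2155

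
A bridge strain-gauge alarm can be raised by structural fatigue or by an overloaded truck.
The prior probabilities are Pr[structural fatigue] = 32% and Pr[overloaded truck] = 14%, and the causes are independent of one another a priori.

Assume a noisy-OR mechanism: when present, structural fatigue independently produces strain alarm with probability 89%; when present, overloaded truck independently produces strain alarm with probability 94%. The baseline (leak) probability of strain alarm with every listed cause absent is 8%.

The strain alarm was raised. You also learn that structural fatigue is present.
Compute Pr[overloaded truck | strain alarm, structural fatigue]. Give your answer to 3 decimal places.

Under noisy-OR, P(strain alarm | causes) = 1 − (1−0.08)·∏(1−qᵢ) over the active causes.
Enumerate both values of overloaded truck and weight by the priors:
  P(strain alarm | structural fatigue) = 0.8988*0.86 + 0.993928*0.14
        = 0.772968 + 0.139150 = 0.912118
The terms with overloaded truck present sum to 0.139150, so
  P(overloaded truck | strain alarm, structural fatigue) = 0.139150 / 0.912118 ≈ 0.153

Pr[overloaded truck | strain alarm, structural fatigue] ≈ 0.153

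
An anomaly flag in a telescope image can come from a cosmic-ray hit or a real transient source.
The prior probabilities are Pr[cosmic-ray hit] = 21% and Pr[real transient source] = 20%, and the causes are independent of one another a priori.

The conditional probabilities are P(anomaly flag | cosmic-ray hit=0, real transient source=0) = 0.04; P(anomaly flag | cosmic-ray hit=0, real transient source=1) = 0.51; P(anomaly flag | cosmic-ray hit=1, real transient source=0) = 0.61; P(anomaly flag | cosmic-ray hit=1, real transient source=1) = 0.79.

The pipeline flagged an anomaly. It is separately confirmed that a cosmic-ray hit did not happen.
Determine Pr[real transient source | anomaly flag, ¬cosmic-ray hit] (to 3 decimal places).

Pr[real transient source | anomaly flag, ¬cosmic-ray hit] ≈ 0.761

Sum P(anomaly flag|·) weighted by the priors over both values of real transient source:
  P(anomaly flag | ¬cosmic-ray hit) = 0.04×0.8 + 0.51×0.2
        = 0.032000 + 0.102000 = 0.134000
The terms with real transient source present sum to 0.102000, so
  P(real transient source | anomaly flag, ¬cosmic-ray hit) = 0.102000 / 0.134000 ≈ 0.761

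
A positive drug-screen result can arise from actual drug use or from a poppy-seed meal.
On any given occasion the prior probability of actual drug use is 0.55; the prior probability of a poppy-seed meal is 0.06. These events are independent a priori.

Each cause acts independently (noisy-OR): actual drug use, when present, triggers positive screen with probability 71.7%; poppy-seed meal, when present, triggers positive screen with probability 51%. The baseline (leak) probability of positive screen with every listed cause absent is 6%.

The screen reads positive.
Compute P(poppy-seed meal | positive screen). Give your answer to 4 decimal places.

P(poppy-seed meal | positive screen) ≈ 0.0965

Under noisy-OR, P(positive screen | causes) = 1 − (1−0.06)·∏(1−qᵢ) over the active causes.
P(positive screen) = 0.06×0.45×0.94 + 0.5394×0.45×0.06 + 0.73398×0.55×0.94 + 0.86965×0.55×0.06 = 0.025380 + 0.014564 + 0.379468 + 0.028698 = 0.448110
The poppy-seed meal-present share is 0.014564 + 0.028698 = 0.043262.
So P(poppy-seed meal | positive screen) = 0.043262/0.448110 ≈ 0.0965.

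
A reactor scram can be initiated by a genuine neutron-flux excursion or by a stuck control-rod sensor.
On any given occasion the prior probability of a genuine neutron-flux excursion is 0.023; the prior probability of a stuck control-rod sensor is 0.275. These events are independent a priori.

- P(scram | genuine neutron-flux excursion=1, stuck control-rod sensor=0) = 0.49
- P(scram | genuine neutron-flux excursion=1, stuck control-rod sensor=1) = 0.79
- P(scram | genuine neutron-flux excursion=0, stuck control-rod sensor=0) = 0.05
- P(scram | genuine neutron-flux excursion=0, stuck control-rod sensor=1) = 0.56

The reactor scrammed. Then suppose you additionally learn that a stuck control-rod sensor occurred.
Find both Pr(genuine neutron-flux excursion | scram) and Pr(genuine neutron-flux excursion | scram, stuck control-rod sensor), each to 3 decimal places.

By total probability over the 4 (genuine neutron-flux excursion, stuck control-rod sensor) configurations:
  P(scram) = 0.05·0.977·0.725 + 0.56·0.977·0.275 + 0.49·0.023·0.725 + 0.79·0.023·0.275
        = 0.035416 + 0.150458 + 0.008171 + 0.004997 = 0.199042
Configurations with genuine neutron-flux excursion contribute 0.013168, so
  P(genuine neutron-flux excursion | scram) = 0.013168 / 0.199042 ≈ 0.066

Now also conditioning on stuck control-rod sensor=true:
Weight on genuine neutron-flux excursion=true, given the evidence: 0.79×0.023 = 0.018170
Normalizer over all consistent configurations: 0.56×0.977 + 0.79×0.023 = 0.565290
P(genuine neutron-flux excursion | scram, stuck control-rod sensor) = 0.018170/0.565290 ≈ 0.032

Pr(genuine neutron-flux excursion | scram) ≈ 0.066; Pr(genuine neutron-flux excursion | scram, stuck control-rod sensor) ≈ 0.032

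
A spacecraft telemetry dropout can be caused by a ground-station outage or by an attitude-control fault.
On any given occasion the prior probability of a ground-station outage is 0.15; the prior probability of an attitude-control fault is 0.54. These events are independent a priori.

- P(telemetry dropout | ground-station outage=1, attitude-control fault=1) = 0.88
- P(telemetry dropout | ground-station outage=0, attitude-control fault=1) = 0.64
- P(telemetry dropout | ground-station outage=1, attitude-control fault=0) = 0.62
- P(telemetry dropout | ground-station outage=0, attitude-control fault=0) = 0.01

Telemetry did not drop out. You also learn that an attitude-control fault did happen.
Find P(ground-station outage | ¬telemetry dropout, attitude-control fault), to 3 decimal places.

P(ground-station outage | ¬telemetry dropout, attitude-control fault) ≈ 0.056

Sum P(¬telemetry dropout|·) weighted by the priors over both values of ground-station outage:
  P(¬telemetry dropout | attitude-control fault) = 0.36·0.85 + 0.12·0.15
        = 0.306000 + 0.018000 = 0.324000
Keeping only the ground-station outage-present terms gives 0.018000, so
  P(ground-station outage | ¬telemetry dropout, attitude-control fault) = 0.018000 / 0.324000 ≈ 0.056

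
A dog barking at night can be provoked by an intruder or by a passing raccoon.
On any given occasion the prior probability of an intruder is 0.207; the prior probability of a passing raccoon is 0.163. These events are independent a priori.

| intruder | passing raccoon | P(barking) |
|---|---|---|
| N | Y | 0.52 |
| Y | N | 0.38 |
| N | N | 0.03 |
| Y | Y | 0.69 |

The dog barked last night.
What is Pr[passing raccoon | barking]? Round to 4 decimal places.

For the numerator, keep only passing raccoon=true terms: 0.067215 + 0.023281 = 0.090496
The normalizing constant is 0.03*0.793*0.837 + 0.52*0.793*0.163 + 0.38*0.207*0.837 + 0.69*0.207*0.163 = 0.176246
P(passing raccoon | barking) = 0.090496/0.176246 ≈ 0.5135

Pr[passing raccoon | barking] ≈ 0.5135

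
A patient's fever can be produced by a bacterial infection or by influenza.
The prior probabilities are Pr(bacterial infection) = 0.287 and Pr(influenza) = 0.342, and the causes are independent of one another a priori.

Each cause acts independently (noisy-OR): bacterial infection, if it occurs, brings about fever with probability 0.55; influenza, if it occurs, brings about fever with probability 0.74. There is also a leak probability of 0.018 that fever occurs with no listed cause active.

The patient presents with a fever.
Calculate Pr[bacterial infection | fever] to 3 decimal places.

Under noisy-OR, P(fever | causes) = 1 − (1−0.018)·∏(1−qᵢ) over the active causes.
For the numerator, keep only bacterial infection=true terms: 0.105395 + 0.086877 = 0.192272
Denominator P(fever): 0.018*0.713*0.658 + 0.74468*0.713*0.342 + 0.5581*0.287*0.658 + 0.885106*0.287*0.342 = 0.382304
Posterior = 0.192272 / 0.382304 ≈ 0.503

Pr[bacterial infection | fever] ≈ 0.503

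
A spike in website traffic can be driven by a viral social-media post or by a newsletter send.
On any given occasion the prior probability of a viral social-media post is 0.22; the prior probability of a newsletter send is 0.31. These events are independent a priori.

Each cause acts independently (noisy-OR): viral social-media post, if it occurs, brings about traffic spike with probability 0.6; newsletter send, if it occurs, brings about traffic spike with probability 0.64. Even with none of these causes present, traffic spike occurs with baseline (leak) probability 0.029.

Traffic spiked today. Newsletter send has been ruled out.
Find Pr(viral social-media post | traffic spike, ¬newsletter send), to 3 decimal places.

Pr(viral social-media post | traffic spike, ¬newsletter send) ≈ 0.856

Under noisy-OR, P(traffic spike | causes) = 1 − (1−0.029)·∏(1−qᵢ) over the active causes.
Weight on viral social-media post=true, given the evidence: 0.6116*0.22 = 0.134552
Denominator P(traffic spike | ¬newsletter send): 0.029*0.78 + 0.6116*0.22 = 0.157172
P(viral social-media post | traffic spike, ¬newsletter send) = 0.134552/0.157172 ≈ 0.856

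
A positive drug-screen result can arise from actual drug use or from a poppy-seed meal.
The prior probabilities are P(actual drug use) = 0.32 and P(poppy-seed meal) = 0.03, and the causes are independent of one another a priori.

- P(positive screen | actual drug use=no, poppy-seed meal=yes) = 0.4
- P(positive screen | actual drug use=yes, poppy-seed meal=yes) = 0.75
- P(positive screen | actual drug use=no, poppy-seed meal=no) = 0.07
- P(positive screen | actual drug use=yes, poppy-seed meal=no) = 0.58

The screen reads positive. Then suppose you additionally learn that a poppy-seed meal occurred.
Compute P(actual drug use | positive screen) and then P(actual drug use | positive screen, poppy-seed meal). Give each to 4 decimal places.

P(actual drug use | positive screen) ≈ 0.7751; P(actual drug use | positive screen, poppy-seed meal) ≈ 0.4688

By total probability over the 4 (actual drug use, poppy-seed meal) configurations:
  P(positive screen) = 0.07×0.68×0.97 + 0.4×0.68×0.03 + 0.58×0.32×0.97 + 0.75×0.32×0.03
        = 0.046172 + 0.008160 + 0.180032 + 0.007200 = 0.241564
Configurations with actual drug use contribute 0.187232, so
  P(actual drug use | positive screen) = 0.187232 / 0.241564 ≈ 0.7751

Now condition on the additional information:
P(positive screen | poppy-seed meal) = 0.4×0.68 + 0.75×0.32 = 0.272000 + 0.240000 = 0.512000
Of this, 0.240000 comes from 0.75×0.32 (the actual drug use=true cases).
Hence the posterior is 0.240000/0.512000 ≈ 0.4688.
Conditioning on poppy-seed meal lowers the posterior on actual drug use: the classic explaining-away effect in a common-effect structure.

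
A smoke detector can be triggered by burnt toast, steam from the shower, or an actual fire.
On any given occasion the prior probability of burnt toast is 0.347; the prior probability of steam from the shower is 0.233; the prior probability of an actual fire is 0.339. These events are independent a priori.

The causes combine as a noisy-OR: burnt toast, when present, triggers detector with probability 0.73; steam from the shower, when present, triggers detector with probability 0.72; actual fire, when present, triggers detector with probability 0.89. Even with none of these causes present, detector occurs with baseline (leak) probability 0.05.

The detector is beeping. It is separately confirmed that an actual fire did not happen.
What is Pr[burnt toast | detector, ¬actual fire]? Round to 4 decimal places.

Pr[burnt toast | detector, ¬actual fire] ≈ 0.6662

Under noisy-OR, P(detector | causes) = 1 − (1−0.05)·∏(1−qᵢ) over the active causes.
Weight on burnt toast=true, given the evidence: 0.197882 + 0.075044 = 0.272926
Denominator P(detector | ¬actual fire): 0.05*0.653*0.767 + 0.734*0.653*0.233 + 0.7435*0.347*0.767 + 0.92818*0.347*0.233 = 0.409646
P(burnt toast | detector, ¬actual fire) = 0.272926/0.409646 ≈ 0.6662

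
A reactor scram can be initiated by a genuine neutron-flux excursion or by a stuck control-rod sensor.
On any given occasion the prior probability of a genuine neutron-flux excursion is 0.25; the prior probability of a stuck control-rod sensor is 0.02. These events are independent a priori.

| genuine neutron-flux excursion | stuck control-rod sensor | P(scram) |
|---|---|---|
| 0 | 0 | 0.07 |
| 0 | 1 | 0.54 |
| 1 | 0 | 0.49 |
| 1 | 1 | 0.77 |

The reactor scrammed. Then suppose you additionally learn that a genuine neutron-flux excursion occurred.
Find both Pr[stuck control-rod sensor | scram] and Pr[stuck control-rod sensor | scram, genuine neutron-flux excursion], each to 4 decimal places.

By total probability over the 4 (genuine neutron-flux excursion, stuck control-rod sensor) configurations:
  P(scram) = 0.07×0.75×0.98 + 0.54×0.75×0.02 + 0.49×0.25×0.98 + 0.77×0.25×0.02
        = 0.051450 + 0.008100 + 0.120050 + 0.003850 = 0.183450
Configurations with stuck control-rod sensor contribute 0.011950, so
  P(stuck control-rod sensor | scram) = 0.011950 / 0.183450 ≈ 0.0651

With the extra evidence:
P(scram | genuine neutron-flux excursion) = 0.49×0.98 + 0.77×0.02 = 0.480200 + 0.015400 = 0.495600
The stuck control-rod sensor-present share is 0.77×0.02 = 0.015400.
Hence the posterior is 0.015400/0.495600 ≈ 0.0311.

Pr[stuck control-rod sensor | scram] ≈ 0.0651; Pr[stuck control-rod sensor | scram, genuine neutron-flux excursion] ≈ 0.0311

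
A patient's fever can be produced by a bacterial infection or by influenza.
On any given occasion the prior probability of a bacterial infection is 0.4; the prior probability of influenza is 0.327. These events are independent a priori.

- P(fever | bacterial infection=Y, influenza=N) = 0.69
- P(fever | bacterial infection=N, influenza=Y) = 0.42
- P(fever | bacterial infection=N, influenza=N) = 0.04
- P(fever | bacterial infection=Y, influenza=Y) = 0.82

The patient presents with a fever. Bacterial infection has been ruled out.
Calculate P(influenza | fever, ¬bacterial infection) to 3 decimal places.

For the numerator, keep only influenza=true terms: 0.42×0.327 = 0.137340
Denominator P(fever | ¬bacterial infection): 0.04×0.673 + 0.42×0.327 = 0.164260
Posterior = 0.137340 / 0.164260 ≈ 0.836

P(influenza | fever, ¬bacterial infection) ≈ 0.836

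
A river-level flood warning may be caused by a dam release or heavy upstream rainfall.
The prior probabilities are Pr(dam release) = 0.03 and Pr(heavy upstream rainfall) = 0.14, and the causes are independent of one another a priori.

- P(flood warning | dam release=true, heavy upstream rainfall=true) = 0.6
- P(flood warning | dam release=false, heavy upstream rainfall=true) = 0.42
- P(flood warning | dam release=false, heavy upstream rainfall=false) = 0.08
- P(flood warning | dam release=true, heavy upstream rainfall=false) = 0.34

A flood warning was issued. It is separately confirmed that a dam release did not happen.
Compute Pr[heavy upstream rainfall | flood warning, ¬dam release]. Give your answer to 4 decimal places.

Enumerate both values of heavy upstream rainfall and weight by the priors:
  P(flood warning | ¬dam release) = 0.08×0.86 + 0.42×0.14
        = 0.068800 + 0.058800 = 0.127600
The terms with heavy upstream rainfall present sum to 0.058800, so
  P(heavy upstream rainfall | flood warning, ¬dam release) = 0.058800 / 0.127600 ≈ 0.4608

Pr[heavy upstream rainfall | flood warning, ¬dam release] ≈ 0.4608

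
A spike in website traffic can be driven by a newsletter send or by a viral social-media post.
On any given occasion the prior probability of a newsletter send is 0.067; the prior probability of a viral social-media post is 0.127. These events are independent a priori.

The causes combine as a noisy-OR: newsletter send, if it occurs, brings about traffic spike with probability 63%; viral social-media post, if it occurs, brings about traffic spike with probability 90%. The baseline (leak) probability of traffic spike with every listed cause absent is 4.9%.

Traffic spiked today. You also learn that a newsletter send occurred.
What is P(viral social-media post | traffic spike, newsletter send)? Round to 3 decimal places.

P(viral social-media post | traffic spike, newsletter send) ≈ 0.178

Under noisy-OR, P(traffic spike | causes) = 1 − (1−0.049)·∏(1−qᵢ) over the active causes.
Enumerate both values of viral social-media post and weight by the priors:
  P(traffic spike | newsletter send) = 0.64813*0.873 + 0.964813*0.127
        = 0.565817 + 0.122531 = 0.688348
The terms with viral social-media post present sum to 0.122531, so
  P(viral social-media post | traffic spike, newsletter send) = 0.122531 / 0.688348 ≈ 0.178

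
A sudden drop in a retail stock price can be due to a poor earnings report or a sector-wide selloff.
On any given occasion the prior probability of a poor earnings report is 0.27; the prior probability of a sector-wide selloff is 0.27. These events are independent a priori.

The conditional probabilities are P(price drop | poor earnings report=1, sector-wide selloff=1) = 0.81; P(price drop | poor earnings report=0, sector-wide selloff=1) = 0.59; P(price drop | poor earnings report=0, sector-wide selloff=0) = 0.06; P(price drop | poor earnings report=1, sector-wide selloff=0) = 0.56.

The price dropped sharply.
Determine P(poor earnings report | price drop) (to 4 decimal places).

P(poor earnings report | price drop) ≈ 0.5333

Weight on poor earnings report=true, given the evidence: 0.110376 + 0.059049 = 0.169425
Normalizer over all consistent configurations: 0.06*0.73*0.73 + 0.59*0.73*0.27 + 0.56*0.27*0.73 + 0.81*0.27*0.27 = 0.317688
P(poor earnings report | price drop) = 0.169425/0.317688 ≈ 0.5333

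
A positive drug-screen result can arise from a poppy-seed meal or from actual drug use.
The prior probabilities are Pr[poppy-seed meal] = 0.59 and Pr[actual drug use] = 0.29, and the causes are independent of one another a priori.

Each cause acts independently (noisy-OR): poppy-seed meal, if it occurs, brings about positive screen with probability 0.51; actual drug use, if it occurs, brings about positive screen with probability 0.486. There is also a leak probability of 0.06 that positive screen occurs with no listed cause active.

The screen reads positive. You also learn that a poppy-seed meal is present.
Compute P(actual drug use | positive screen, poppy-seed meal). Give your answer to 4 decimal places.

Under noisy-OR, P(positive screen | causes) = 1 − (1−0.06)·∏(1−qᵢ) over the active causes.
By total probability over both values of actual drug use:
  P(positive screen | poppy-seed meal) = 0.5394·0.71 + 0.763252·0.29
        = 0.382974 + 0.221343 = 0.604317
Configurations with actual drug use contribute 0.221343, so
  P(actual drug use | positive screen, poppy-seed meal) = 0.221343 / 0.604317 ≈ 0.3663

P(actual drug use | positive screen, poppy-seed meal) ≈ 0.3663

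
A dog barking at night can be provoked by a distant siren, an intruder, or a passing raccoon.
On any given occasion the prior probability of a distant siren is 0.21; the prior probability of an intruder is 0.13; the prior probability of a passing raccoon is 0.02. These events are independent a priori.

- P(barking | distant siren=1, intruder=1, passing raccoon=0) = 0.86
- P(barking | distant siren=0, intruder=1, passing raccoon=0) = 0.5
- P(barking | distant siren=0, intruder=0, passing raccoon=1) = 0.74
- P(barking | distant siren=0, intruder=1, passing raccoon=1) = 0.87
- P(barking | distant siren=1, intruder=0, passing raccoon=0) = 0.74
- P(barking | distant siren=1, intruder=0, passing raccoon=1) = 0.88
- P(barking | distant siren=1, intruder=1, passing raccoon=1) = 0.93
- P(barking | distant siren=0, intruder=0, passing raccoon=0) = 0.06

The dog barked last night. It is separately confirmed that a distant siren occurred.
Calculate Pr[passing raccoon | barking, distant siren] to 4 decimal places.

Pr[passing raccoon | barking, distant siren] ≈ 0.0234

Enumerate the 4 (intruder, passing raccoon) configurations and weight by the priors:
  P(barking | distant siren) = 0.74·0.87·0.98 + 0.88·0.87·0.02 + 0.86·0.13·0.98 + 0.93·0.13·0.02
        = 0.630924 + 0.015312 + 0.109564 + 0.002418 = 0.758218
Configurations with passing raccoon contribute 0.017730, so
  P(passing raccoon | barking, distant siren) = 0.017730 / 0.758218 ≈ 0.0234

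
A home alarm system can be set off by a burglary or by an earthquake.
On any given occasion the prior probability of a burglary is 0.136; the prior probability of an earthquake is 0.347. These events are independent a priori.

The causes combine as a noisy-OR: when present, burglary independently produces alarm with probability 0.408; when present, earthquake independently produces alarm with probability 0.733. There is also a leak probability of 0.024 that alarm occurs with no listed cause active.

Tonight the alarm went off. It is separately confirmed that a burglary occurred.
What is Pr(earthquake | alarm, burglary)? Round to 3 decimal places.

Pr(earthquake | alarm, burglary) ≈ 0.516

Under noisy-OR, P(alarm | causes) = 1 − (1−0.024)·∏(1−qᵢ) over the active causes.
Sum P(alarm|·) weighted by the priors over both values of earthquake:
  P(alarm | burglary) = 0.422208·0.653 + 0.84573·0.347
        = 0.275702 + 0.293468 = 0.569170
The terms with earthquake present sum to 0.293468, so
  P(earthquake | alarm, burglary) = 0.293468 / 0.569170 ≈ 0.516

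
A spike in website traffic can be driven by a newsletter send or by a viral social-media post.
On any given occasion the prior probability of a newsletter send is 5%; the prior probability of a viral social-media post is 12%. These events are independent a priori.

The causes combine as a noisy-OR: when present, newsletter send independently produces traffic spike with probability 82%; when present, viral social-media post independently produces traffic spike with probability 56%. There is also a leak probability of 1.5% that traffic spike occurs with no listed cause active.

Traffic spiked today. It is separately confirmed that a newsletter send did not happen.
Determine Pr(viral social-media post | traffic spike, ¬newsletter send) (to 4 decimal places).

Under noisy-OR, P(traffic spike | causes) = 1 − (1−0.015)·∏(1−qᵢ) over the active causes.
By total probability over both values of viral social-media post:
  P(traffic spike | ¬newsletter send) = 0.015·0.88 + 0.5666·0.12
        = 0.013200 + 0.067992 = 0.081192
Configurations with viral social-media post contribute 0.067992, so
  P(viral social-media post | traffic spike, ¬newsletter send) = 0.067992 / 0.081192 ≈ 0.8374

Pr(viral social-media post | traffic spike, ¬newsletter send) ≈ 0.8374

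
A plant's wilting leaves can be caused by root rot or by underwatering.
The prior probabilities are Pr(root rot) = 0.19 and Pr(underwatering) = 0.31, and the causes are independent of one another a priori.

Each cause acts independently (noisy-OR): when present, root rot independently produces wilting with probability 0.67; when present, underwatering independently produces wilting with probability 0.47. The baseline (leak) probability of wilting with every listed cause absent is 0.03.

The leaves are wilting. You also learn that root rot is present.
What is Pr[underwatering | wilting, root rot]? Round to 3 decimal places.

Pr[underwatering | wilting, root rot] ≈ 0.354

Under noisy-OR, P(wilting | causes) = 1 − (1−0.03)·∏(1−qᵢ) over the active causes.
Numerator (weight on configurations with underwatering): 0.830347×0.31 = 0.257408
The normalizing constant is 0.6799×0.69 + 0.830347×0.31 = 0.726539
P(underwatering | wilting, root rot) = 0.257408/0.726539 ≈ 0.354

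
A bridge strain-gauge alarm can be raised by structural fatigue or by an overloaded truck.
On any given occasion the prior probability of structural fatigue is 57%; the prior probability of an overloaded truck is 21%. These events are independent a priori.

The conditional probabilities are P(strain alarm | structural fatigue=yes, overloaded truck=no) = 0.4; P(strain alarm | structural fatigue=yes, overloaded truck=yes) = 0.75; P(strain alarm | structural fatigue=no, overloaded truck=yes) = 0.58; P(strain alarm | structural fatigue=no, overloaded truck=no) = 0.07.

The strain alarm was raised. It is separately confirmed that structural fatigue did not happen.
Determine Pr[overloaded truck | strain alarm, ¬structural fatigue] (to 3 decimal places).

Numerator (weight on configurations with overloaded truck): 0.58×0.21 = 0.121800
Denominator P(strain alarm | ¬structural fatigue): 0.07×0.79 + 0.58×0.21 = 0.177100
P(overloaded truck | strain alarm, ¬structural fatigue) = 0.121800/0.177100 ≈ 0.688

Pr[overloaded truck | strain alarm, ¬structural fatigue] ≈ 0.688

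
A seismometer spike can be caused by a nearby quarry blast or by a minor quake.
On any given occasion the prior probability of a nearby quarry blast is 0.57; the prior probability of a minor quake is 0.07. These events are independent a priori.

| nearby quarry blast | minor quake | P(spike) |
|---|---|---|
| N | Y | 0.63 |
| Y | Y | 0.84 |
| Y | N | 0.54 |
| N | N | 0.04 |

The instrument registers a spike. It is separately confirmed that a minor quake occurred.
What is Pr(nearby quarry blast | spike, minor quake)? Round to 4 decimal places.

Pr(nearby quarry blast | spike, minor quake) ≈ 0.6387

Sum P(spike|·) weighted by the priors over both values of nearby quarry blast:
  P(spike | minor quake) = 0.63·0.43 + 0.84·0.57
        = 0.270900 + 0.478800 = 0.749700
The terms with nearby quarry blast present sum to 0.478800, so
  P(nearby quarry blast | spike, minor quake) = 0.478800 / 0.749700 ≈ 0.6387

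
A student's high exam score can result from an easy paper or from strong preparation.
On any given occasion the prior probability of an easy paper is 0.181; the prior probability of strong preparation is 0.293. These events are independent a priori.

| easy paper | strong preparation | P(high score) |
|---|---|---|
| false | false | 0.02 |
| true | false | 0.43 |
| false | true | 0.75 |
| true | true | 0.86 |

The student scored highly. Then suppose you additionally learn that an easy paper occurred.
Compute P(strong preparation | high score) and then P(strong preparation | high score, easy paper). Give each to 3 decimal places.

By total probability over the 4 (easy paper, strong preparation) configurations:
  P(high score) = 0.02·0.819·0.707 + 0.75·0.819·0.293 + 0.43·0.181·0.707 + 0.86·0.181·0.293
        = 0.011581 + 0.179975 + 0.055026 + 0.045608 = 0.292190
The terms with strong preparation present sum to 0.225583, so
  P(strong preparation | high score) = 0.225583 / 0.292190 ≈ 0.772

With the extra evidence:
Sum P(high score|·) weighted by the priors over both values of strong preparation:
  P(high score | easy paper) = 0.43×0.707 + 0.86×0.293
        = 0.304010 + 0.251980 = 0.555990
The terms with strong preparation present sum to 0.251980, so
  P(strong preparation | high score, easy paper) = 0.251980 / 0.555990 ≈ 0.453
The drop from 0.772 to 0.453 is the explaining-away (discounting) effect.

P(strong preparation | high score) ≈ 0.772; P(strong preparation | high score, easy paper) ≈ 0.453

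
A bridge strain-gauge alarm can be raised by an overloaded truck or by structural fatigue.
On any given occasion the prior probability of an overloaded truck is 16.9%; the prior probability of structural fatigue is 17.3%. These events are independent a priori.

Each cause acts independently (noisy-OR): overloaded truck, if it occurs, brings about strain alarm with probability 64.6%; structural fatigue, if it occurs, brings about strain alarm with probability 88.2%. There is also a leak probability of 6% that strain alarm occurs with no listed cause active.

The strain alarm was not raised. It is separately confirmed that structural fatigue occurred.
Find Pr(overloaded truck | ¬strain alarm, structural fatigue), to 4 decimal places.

Pr(overloaded truck | ¬strain alarm, structural fatigue) ≈ 0.0672

Under noisy-OR, P(strain alarm | causes) = 1 − (1−0.06)·∏(1−qᵢ) over the active causes.
Numerator (weight on configurations with overloaded truck): 0.039266·0.169 = 0.006636
Denominator P(¬strain alarm | structural fatigue): 0.11092·0.831 + 0.039266·0.169 = 0.098811
Posterior = 0.006636 / 0.098811 ≈ 0.0672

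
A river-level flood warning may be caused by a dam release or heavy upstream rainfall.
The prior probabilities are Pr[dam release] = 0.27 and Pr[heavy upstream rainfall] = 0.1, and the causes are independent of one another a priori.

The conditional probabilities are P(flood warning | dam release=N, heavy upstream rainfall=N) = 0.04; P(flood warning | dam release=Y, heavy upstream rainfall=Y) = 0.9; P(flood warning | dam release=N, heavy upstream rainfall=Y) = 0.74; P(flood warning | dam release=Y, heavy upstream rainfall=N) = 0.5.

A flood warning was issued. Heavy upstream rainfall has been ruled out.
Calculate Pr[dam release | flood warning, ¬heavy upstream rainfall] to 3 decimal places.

By total probability over both values of dam release:
  P(flood warning | ¬heavy upstream rainfall) = 0.04×0.73 + 0.5×0.27
        = 0.029200 + 0.135000 = 0.164200
The terms with dam release present sum to 0.135000, so
  P(dam release | flood warning, ¬heavy upstream rainfall) = 0.135000 / 0.164200 ≈ 0.822

Pr[dam release | flood warning, ¬heavy upstream rainfall] ≈ 0.822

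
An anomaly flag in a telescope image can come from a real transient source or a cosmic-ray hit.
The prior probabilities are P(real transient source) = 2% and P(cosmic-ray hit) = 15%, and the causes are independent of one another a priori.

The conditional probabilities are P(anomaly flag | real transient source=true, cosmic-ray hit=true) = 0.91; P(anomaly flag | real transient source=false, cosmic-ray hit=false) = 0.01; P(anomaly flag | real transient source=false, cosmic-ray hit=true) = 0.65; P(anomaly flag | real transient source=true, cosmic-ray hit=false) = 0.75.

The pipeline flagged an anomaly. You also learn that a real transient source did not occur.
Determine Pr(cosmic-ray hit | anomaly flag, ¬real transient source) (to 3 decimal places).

P(anomaly flag | ¬real transient source) = 0.01*0.85 + 0.65*0.15 = 0.008500 + 0.097500 = 0.106000
The cosmic-ray hit-present share is 0.65*0.15 = 0.097500.
Hence the posterior is 0.097500/0.106000 ≈ 0.920.

Pr(cosmic-ray hit | anomaly flag, ¬real transient source) ≈ 0.920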